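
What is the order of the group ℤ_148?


ℤ_n has n elements.

|ℤ_148| = 148


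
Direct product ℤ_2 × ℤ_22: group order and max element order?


|ℤ_2 × ℤ_22| = 2 × 22 = 44
Max element order = lcm(2,22) = 22
Cyclic? No (gcd=2)

|ℤ_2×ℤ_22| = 44, max element order = 22


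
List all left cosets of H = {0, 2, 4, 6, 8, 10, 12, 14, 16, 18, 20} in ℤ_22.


H = {0, 2, 4, 6, 8, 10, 12, 14, 16, 18, 20}, |H| = 11
Number of cosets = |G|/|H| = 22/11 = 2
0 + H = {0, 2, 4, 6, 8, 10, 12, 14, 16, 18, 20}
1 + H = {1, 3, 5, 7, 9, 11, 13, 15, 17, 19, 21}

Cosets: 0+H={0,2,4,6,8,10,12,14,16,18,20}; 1+H={1,3,5,7,9,11,13,15,17,19,21}


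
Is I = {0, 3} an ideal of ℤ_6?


Check ideal conditions for I = {0, 3} in ℤ_6:
(1) I is an additive subgroup? Yes
(2) For r ∈ ℤ_6 and a ∈ I: r·a ∈ I? Yes

Yes, I is an ideal of ℤ_6


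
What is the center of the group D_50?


Z(G) = {g ∈ G | gx = xg for all x ∈ G}
For even n, Z(D_n) = {e, r^(n/2)}: the 180° rotation r^25 commutes with every reflection and rotation

Z(D_50) = {e, r^25}


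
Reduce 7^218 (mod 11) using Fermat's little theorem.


Fermat's little theorem: if p is prime and gcd(a,p)=1, then a^(p-1) ≡ 1 (mod p)
p = 11 is prime, gcd(7,11) = 1
Reduce exponent: 218 mod 10 = 8
So 7^218 ≡ 7^8 (mod 11)
7^8 mod 11 = 9

7^218 ≡ 9 (mod 11)


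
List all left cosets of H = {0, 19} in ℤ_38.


H = {0, 19}, |H| = 2
Number of cosets = |G|/|H| = 38/2 = 19
0 + H = {0, 19}
1 + H = {1, 20}
2 + H = {2, 21}
3 + H = {3, 22}
4 + H = {4, 23}
5 + H = {5, 24}
6 + H = {6, 25}
7 + H = {7, 26}
8 + H = {8, 27}
9 + H = {9, 28}
10 + H = {10, 29}
11 + H = {11, 30}
12 + H = {12, 31}
13 + H = {13, 32}
14 + H = {14, 33}
15 + H = {15, 34}
16 + H = {16, 35}
17 + H = {17, 36}
18 + H = {18, 37}

Cosets: 0+H={0,19}; 1+H={1,20}; 2+H={2,21}; 3+H={3,22}; 4+H={4,23}; 5+H={5,24}; 6+H={6,25}; 7+H={7,26}; 8+H={8,27}; 9+H={9,28}; 10+H={10,29}; 11+H={11,30}; 12+H={12,31}; 13+H={13,32}; 14+H={14,33}; 15+H={15,34}; 16+H={16,35}; 17+H={17,36}; 18+H={18,37}


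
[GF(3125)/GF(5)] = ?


GF(3125) = GF(5^5), so the extension degree is 5

[GF(3125)/GF(5)] = 5


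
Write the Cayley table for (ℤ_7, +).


Elements: {0, 1, 2, 3, 4, 5, 6}
Operation: addition mod 7
Entry (a, b) = (a + b) mod 7

Cayley table:
  | 0 | 1 | 2 | 3 | 4 | 5 | 6
0 | 0 | 1 | 2 | 3 | 4 | 5 | 6
1 | 1 | 2 | 3 | 4 | 5 | 6 | 0
2 | 2 | 3 | 4 | 5 | 6 | 0 | 1
3 | 3 | 4 | 5 | 6 | 0 | 1 | 2
4 | 4 | 5 | 6 | 0 | 1 | 2 | 3
5 | 5 | 6 | 0 | 1 | 2 | 3 | 4
6 | 6 | 0 | 1 | 2 | 3 | 4 | 5


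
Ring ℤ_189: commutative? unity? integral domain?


ℤ_189 is a commutative ring with unity 1; 189 = 3×63 is composite, so 3·63 ≡ 0 gives zero divisors (not an integral domain)
Commutative: Yes
Integral domain: No
Has unity: Yes

ℤ_189: Commutative=Yes, Unity=Yes


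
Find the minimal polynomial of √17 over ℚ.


√17 satisfies x² - 17 = 0, irreducible over ℚ since 17 is squarefree

Minimal polynomial: x² - 17


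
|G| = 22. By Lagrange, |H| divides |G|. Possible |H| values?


Lagrange's theorem: |H| divides |G|
|G| = 22
Divisors of 22: 1, 2, 11, 22

Possible subgroup orders: {1, 2, 11, 22}


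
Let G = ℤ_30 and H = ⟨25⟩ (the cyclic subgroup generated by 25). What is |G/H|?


|⟨25⟩| = n / gcd(25, 30) = 30 / 5 = 6
H is normal (ℤ_30 is abelian).
|G/H| = |G| / |H| = 30 / 6 = 5

|G/H| = 5


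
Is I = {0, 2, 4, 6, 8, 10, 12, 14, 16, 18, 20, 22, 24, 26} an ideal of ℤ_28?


Check ideal conditions for I = {0, 2, 4, 6, 8, 10, 12, 14, 16, 18, 20, 22, 24, 26} in ℤ_28:
(1) I is an additive subgroup? Yes
(2) For r ∈ ℤ_28 and a ∈ I: r·a ∈ I? Yes

Yes, I is an ideal of ℤ_28


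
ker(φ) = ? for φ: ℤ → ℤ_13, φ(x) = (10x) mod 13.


Kernel = preimage of identity
ker(φ) = {x ∈ ℤ : 10x ≡ 0 (mod 13)}. gcd(10,13) = 1, so 10x ≡ 0 (mod 13) ⟺ x ≡ 0 (mod 13/1 = 13). Hence ker(φ) = 13ℤ

ker(φ) = 13ℤ


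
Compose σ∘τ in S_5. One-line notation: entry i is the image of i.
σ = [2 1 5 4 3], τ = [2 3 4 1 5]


σ∘τ: apply τ first, then σ
1 →τ 2 →σ 1
2 →τ 3 →σ 5
3 →τ 4 →σ 4
4 →τ 1 →σ 2
5 →τ 5 →σ 3

σ∘τ = [1 5 4 2 3]


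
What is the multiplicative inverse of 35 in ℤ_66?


Use the extended Euclidean algorithm to write 1 = 35·s + 66·t; then s mod 66 is the inverse.
Euclidean algorithm:
  35 = 0·66 + 35
  66 = 1·35 + 31
  35 = 1·31 + 4
  31 = 7·4 + 3
  4 = 1·3 + 1
  3 = 3·1 + 0
gcd(35,66) = 1
Back-substitution gives: 35·(17) + 66·(-9) = 1
So 35⁻¹ ≡ 17 ≡ 17 (mod 66)
Check: 35 × 17 = 595 ≡ 1 (mod 66) ✓

35⁻¹ ≡ 17 (mod 66)


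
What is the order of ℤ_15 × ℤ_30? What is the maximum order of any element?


|ℤ_15 × ℤ_30| = 15 × 30 = 450
Max element order = lcm(15,30) = 30
Cyclic? No (gcd=15)

|ℤ_15×ℤ_30| = 450, max element order = 30


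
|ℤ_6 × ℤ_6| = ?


|A × B| = |A| · |B|
|ℤ_6 × ℤ_6| = 6 × 6 = 36

|ℤ_6 × ℤ_6| = 36


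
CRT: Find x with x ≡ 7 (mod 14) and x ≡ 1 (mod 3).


m₁ = 14, m₂ = 3, gcd = 1, so CRT applies. M = m₁·m₂ = 42
Let M₁ = M/m₁ = 3, M₂ = M/m₂ = 14
Find y₁ ≡ M₁⁻¹ (mod m₁): 3⁻¹ ≡ 5 (mod 14)
Find y₂ ≡ M₂⁻¹ (mod m₂): 14⁻¹ ≡ 2 (mod 3)
x = a₁·M₁·y₁ + a₂·M₂·y₂ = 7·3·5 + 1·14·2 = 133
Reduce mod 42: x ≡ 7
Check: 7 mod 14 = 7 ✓, 7 mod 3 = 1 ✓

x ≡ 7 (mod 42)


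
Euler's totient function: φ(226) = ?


Factor n: 226 = 2 × 113
φ(n) = n · ∏(1 - 1/p) over distinct primes p | n
φ(226) = 226 · (1 - 1/2) · (1 - 1/113) = 112

φ(226) = 112


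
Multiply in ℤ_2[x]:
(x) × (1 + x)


Expand and collect like terms; reduce coefficients mod 2:
x^0: 0·1 = 0 ≡ 0 (mod 2)
x^1: 0·1 + 1·1 = 1 ≡ 1 (mod 2)
x^2: 1·1 = 1 ≡ 1 (mod 2)
Result: x + x^2

f · g = x + x^2


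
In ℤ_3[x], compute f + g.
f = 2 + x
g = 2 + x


Add coefficients mod 3:
x^0: 2 + 2 = 1 (mod 3)
x^1: 1 + 1 = 2 (mod 3)
Result: 1 + 2x

f + g = 1 + 2x


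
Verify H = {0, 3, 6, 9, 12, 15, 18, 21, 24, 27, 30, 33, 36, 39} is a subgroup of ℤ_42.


Subgroup test for H = {0, 3, 6, 9, 12, 15, 18, 21, 24, 27, 30, 33, 36, 39} in (ℤ_42, +):
(1) 0 ∈ H? Yes
(2) Closure: for all a,b ∈ H, (a+b) mod 42 ∈ H? Yes
(3) Inverses: for all a ∈ H, -a mod 42 ∈ H? Yes

Yes, H is a subgroup of ℤ_42


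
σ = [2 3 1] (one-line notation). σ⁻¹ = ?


To find σ⁻¹, swap domain and range:
σ(1) = 2 → σ⁻¹(2) = 1
σ(2) = 3 → σ⁻¹(3) = 2
σ(3) = 1 → σ⁻¹(1) = 3

σ⁻¹ = [3 1 2]


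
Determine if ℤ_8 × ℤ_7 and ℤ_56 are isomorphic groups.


Comparing ℤ_8 × ℤ_7 and ℤ_56:
gcd(8,7) = 1, so ℤ_8 × ℤ_7 ≅ ℤ_56 (CRT)

Yes, ℤ_8 × ℤ_7 ≅ ℤ_56


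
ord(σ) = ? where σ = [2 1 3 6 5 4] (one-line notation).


Cycle decomposition: (1 2) (4 6)
Cycle lengths: 2, 2
Order = lcm(2, 2) = 2

ord(σ) = 2


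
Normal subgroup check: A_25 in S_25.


H = A_25 in S_25
A_25 has index 2 in S_25, and every subgroup of index 2 is normal

Yes, normal subgroup


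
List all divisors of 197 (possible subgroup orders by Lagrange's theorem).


Lagrange's theorem: |H| divides |G|
|G| = 197
Divisors of 197: 1, 197

Possible subgroup orders: {1, 197}


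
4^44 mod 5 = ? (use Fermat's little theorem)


Fermat's little theorem: if p is prime and gcd(a,p)=1, then a^(p-1) ≡ 1 (mod p)
p = 5 is prime, gcd(4,5) = 1
Reduce exponent: 44 mod 4 = 0
So 4^44 ≡ 4^0 (mod 5)
4^0 = 1

4^44 ≡ 1 (mod 5)


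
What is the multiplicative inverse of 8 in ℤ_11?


Use the extended Euclidean algorithm to write 1 = 8·s + 11·t; then s mod 11 is the inverse.
Euclidean algorithm:
  8 = 0·11 + 8
  11 = 1·8 + 3
  8 = 2·3 + 2
  3 = 1·2 + 1
  2 = 2·1 + 0
gcd(8,11) = 1
Back-substitution gives: 8·(-4) + 11·(3) = 1
So 8⁻¹ ≡ -4 ≡ 7 (mod 11)
Check: 8 × 7 = 56 ≡ 1 (mod 11) ✓

8⁻¹ ≡ 7 (mod 11)


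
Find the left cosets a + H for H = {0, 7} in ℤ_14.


H = {0, 7}, |H| = 2
Number of cosets = |G|/|H| = 14/2 = 7
0 + H = {0, 7}
1 + H = {1, 8}
2 + H = {2, 9}
3 + H = {3, 10}
4 + H = {4, 11}
5 + H = {5, 12}
6 + H = {6, 13}

Cosets: 0+H={0,7}; 1+H={1,8}; 2+H={2,9}; 3+H={3,10}; 4+H={4,11}; 5+H={5,12}; 6+H={6,13}


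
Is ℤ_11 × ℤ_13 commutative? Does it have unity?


Direct product ring; commutative with unity (1,1); but (1,0)·(0,1) = (0,0) gives zero divisors, so not an integral domain
Commutative: Yes
Integral domain: No
Has unity: Yes

ℤ_11 × ℤ_13: Commutative=Yes, Unity=Yes


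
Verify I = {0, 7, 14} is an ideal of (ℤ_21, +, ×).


Check ideal conditions for I = {0, 7, 14} in ℤ_21:
(1) I is an additive subgroup? Yes
(2) For r ∈ ℤ_21 and a ∈ I: r·a ∈ I? Yes

Yes, I is an ideal of ℤ_21


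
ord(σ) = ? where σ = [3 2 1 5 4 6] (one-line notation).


Cycle decomposition: (1 3) (4 5)
Cycle lengths: 2, 2
Order = lcm(2, 2) = 2

ord(σ) = 2


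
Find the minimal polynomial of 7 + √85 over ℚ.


Let α = 7 + √85. Then α - 7 = √85, so (α - 7)² = 85, giving α² - 14α - 36 = 0. Degree 2 and α ∉ ℚ, so this is the minimal polynomial.

Minimal polynomial: x² - 14x - 36


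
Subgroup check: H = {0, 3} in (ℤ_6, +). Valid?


Subgroup test for H = {0, 3} in (ℤ_6, +):
(1) 0 ∈ H? Yes
(2) Closure: for all a,b ∈ H, (a+b) mod 6 ∈ H? Yes
(3) Inverses: for all a ∈ H, -a mod 6 ∈ H? Yes

Yes, H is a subgroup of ℤ_6


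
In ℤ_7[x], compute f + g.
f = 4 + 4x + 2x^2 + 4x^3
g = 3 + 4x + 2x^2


Add coefficients mod 7:
x^0: 4 + 3 = 0 (mod 7)
x^1: 4 + 4 = 1 (mod 7)
x^2: 2 + 2 = 4 (mod 7)
x^3: 4 + 0 = 4 (mod 7)
Result: x + 4x^2 + 4x^3

f + g = x + 4x^2 + 4x^3


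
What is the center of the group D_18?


Z(G) = {g ∈ G | gx = xg for all x ∈ G}
For even n, Z(D_n) = {e, r^(n/2)}: the 180° rotation r^9 commutes with every reflection and rotation

Z(D_18) = {e, r^9}


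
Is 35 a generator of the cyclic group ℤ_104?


g generates ℤ_n iff gcd(g, n) = 1
gcd(35, 104) = 1
Since gcd = 1, 35 is a generator.

Yes, 35 generates ℤ_104


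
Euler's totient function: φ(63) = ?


Factor n: 63 = 3^2 × 7
φ(n) = n · ∏(1 - 1/p) over distinct primes p | n
φ(63) = 63 · (1 - 1/3) · (1 - 1/7) = 36

φ(63) = 36


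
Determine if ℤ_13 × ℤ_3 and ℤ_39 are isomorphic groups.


Comparing ℤ_13 × ℤ_3 and ℤ_39:
gcd(13,3) = 1, so ℤ_13 × ℤ_3 ≅ ℤ_39 (CRT)

Yes, ℤ_13 × ℤ_3 ≅ ℤ_39


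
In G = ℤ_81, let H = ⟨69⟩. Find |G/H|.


|⟨69⟩| = n / gcd(69, 81) = 81 / 3 = 27
H is normal (ℤ_81 is abelian).
|G/H| = |G| / |H| = 81 / 27 = 3

|G/H| = 3


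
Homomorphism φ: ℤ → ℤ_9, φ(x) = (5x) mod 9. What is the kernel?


Kernel = preimage of identity
ker(φ) = {x ∈ ℤ : 5x ≡ 0 (mod 9)}. gcd(5,9) = 1, so 5x ≡ 0 (mod 9) ⟺ x ≡ 0 (mod 9/1 = 9). Hence ker(φ) = 9ℤ

ker(φ) = 9ℤ


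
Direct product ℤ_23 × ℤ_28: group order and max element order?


|ℤ_23 × ℤ_28| = 23 × 28 = 644
Max element order = lcm(23,28) = 644
Cyclic? Yes (gcd=1)

|ℤ_23×ℤ_28| = 644, max element order = 644


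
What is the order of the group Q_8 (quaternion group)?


Q_8 = {±1, ±i, ±j, ±k}
|Q_8| = 8

|Q_8 (quaternion group)| = 8


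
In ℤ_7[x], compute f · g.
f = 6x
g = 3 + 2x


Expand and collect like terms; reduce coefficients mod 7:
x^0: 0·3 = 0 ≡ 0 (mod 7)
x^1: 0·2 + 6·3 = 18 ≡ 4 (mod 7)
x^2: 6·2 = 12 ≡ 5 (mod 7)
Result: 4x + 5x^2

f · g = 4x + 5x^2


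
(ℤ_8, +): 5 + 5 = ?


Operation: addition mod 8
5 + 5 = (a + b) mod 8 with a = 5, b = 5

5 + 5 = 2


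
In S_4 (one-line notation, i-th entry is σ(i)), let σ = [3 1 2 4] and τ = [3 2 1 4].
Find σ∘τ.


σ∘τ: apply τ first, then σ
1 →τ 3 →σ 2
2 →τ 2 →σ 1
3 →τ 1 →σ 3
4 →τ 4 →σ 4

σ∘τ = [2 1 3 4]


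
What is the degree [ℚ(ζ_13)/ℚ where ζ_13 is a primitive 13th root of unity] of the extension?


[ℚ(ζ_n):ℚ] = deg Φ_n(x) = φ(n). Here φ(13) = 12

[ℚ(ζ_13)/ℚ where ζ_13 is a primitive 13th root of unity] = 12


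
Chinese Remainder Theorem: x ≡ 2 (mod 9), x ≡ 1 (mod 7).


m₁ = 9, m₂ = 7, gcd = 1, so CRT applies. M = m₁·m₂ = 63
Let M₁ = M/m₁ = 7, M₂ = M/m₂ = 9
Find y₁ ≡ M₁⁻¹ (mod m₁): 7⁻¹ ≡ 4 (mod 9)
Find y₂ ≡ M₂⁻¹ (mod m₂): 9⁻¹ ≡ 4 (mod 7)
x = a₁·M₁·y₁ + a₂·M₂·y₂ = 2·7·4 + 1·9·4 = 92
Reduce mod 63: x ≡ 29
Check: 29 mod 9 = 2 ✓, 29 mod 7 = 1 ✓

x ≡ 29 (mod 63)


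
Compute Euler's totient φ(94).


Factor n: 94 = 2 × 47
φ(n) = n · ∏(1 - 1/p) over distinct primes p | n
φ(94) = 94 · (1 - 1/2) · (1 - 1/47) = 46

φ(94) = 46


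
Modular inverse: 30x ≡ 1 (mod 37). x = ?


Use the extended Euclidean algorithm to write 1 = 30·s + 37·t; then s mod 37 is the inverse.
Euclidean algorithm:
  30 = 0·37 + 30
  37 = 1·30 + 7
  30 = 4·7 + 2
  7 = 3·2 + 1
  2 = 2·1 + 0
gcd(30,37) = 1
Back-substitution gives: 30·(-16) + 37·(13) = 1
So 30⁻¹ ≡ -16 ≡ 21 (mod 37)
Check: 30 × 21 = 630 ≡ 1 (mod 37) ✓

30⁻¹ ≡ 21 (mod 37)


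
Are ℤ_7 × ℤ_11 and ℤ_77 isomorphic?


Comparing ℤ_7 × ℤ_11 and ℤ_77:
gcd(7,11) = 1, so ℤ_7 × ℤ_11 ≅ ℤ_77 (CRT)

Yes, ℤ_7 × ℤ_11 ≅ ℤ_77


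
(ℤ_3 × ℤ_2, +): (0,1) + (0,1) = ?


Operation: componentwise addition mod (3, 2)
(0,1) + (0,1) = ((a₁+b₁) mod 3, (a₂+b₂) mod 2) with a = (0,1), b = (0,1)

(0,1) + (0,1) = (0,0)


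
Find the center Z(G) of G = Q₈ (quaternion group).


Z(G) = {g ∈ G | gx = xg for all x ∈ G}
In Q₈ = {±1, ±i, ±j, ±k}, only ±1 commute with every element

Z(Q₈ (quaternion group)) = {1, -1}


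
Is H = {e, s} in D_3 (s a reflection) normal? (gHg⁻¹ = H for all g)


H = {e, s} in D_3 (s a reflection)
r·s·r⁻¹ = sr⁻² ≠ s for n ≥ 3, so {e, s} is not closed under conjugation

No, not a normal subgroup


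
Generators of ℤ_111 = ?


g generates ℤ_n iff gcd(g,n) = 1
Prime factors of 111: 3, 37
Generators are g ∈ {1,...,110} not divisible by any of these primes.
Generators: {1, 2, 4, 5, 7, 8, 10, 11, 13, 14, 16, 17, 19, 20, 22, 23, 25, 26, 28, 29, 31, 32, 34, 35, 38, 40, 41, 43, 44, 46, 47, 49, 50, 52, 53, 55, 56, 58, 59, 61, 62, 64, 65, 67, 68, 70, 71, 73, 76, 77, 79, 80, 82, 83, 85, 86, 88, 89, 91, 92, 94, 95, 97, 98, 100, 101, 103, 104, 106, 107, 109, 110}
Number of generators = φ(111) = 72

Generators of ℤ_111 = {1, 2, 4, 5, 7, 8, 10, 11, 13, 14, 16, 17, 19, 20, 22, 23, 25, 26, 28, 29, 31, 32, 34, 35, 38, 40, 41, 43, 44, 46, 47, 49, 50, 52, 53, 55, 56, 58, 59, 61, 62, 64, 65, 67, 68, 70, 71, 73, 76, 77, 79, 80, 82, 83, 85, 86, 88, 89, 91, 92, 94, 95, 97, 98, 100, 101, 103, 104, 106, 107, 109, 110}


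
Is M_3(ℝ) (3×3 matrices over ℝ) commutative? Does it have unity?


Matrix multiplication is non-commutative for n ≥ 2; the identity matrix I is the unity; singular matrices give zero divisors, so not an integral domain
Commutative: No
Integral domain: No
Has unity: Yes

M_3(ℝ) (3×3 matrices over ℝ): Commutative=No, Unity=Yes


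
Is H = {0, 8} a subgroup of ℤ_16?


Subgroup test for H = {0, 8} in (ℤ_16, +):
(1) 0 ∈ H? Yes
(2) Closure: for all a,b ∈ H, (a+b) mod 16 ∈ H? Yes
(3) Inverses: for all a ∈ H, -a mod 16 ∈ H? Yes

Yes, H is a subgroup of ℤ_16


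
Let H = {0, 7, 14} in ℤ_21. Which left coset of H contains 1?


1 + H = {1 + h (mod 21) : h ∈ H}
1+0=1, 1+7=8, 1+14=15

1 + H = {1, 8, 15}


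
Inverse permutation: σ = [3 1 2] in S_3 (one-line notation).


To find σ⁻¹, swap domain and range:
σ(1) = 3 → σ⁻¹(3) = 1
σ(2) = 1 → σ⁻¹(1) = 2
σ(3) = 2 → σ⁻¹(2) = 3

σ⁻¹ = [2 3 1]


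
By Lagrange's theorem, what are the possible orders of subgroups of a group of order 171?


Lagrange's theorem: |H| divides |G|
|G| = 171
Divisors of 171: 1, 3, 9, 19, 57, 171

Possible subgroup orders: {1, 3, 9, 19, 57, 171}


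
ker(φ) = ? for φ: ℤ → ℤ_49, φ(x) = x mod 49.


Kernel = preimage of identity
ker(φ) = {x ∈ ℤ : x ≡ 0 (mod 49)} = 49ℤ = {0, ±49, ±98, ...}

ker(φ) = 49ℤ


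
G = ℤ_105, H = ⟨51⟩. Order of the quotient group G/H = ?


|⟨51⟩| = n / gcd(51, 105) = 105 / 3 = 35
H is normal (ℤ_105 is abelian).
|G/H| = |G| / |H| = 105 / 35 = 3

|G/H| = 3


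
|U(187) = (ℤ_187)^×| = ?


U(n) is the group of units mod n; |U(n)| = φ(n)
|U(187)| = φ(187) = 160

|U(187) = (ℤ_187)^×| = 160


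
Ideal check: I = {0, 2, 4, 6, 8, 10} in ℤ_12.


Check ideal conditions for I = {0, 2, 4, 6, 8, 10} in ℤ_12:
(1) I is an additive subgroup? Yes
(2) For r ∈ ℤ_12 and a ∈ I: r·a ∈ I? Yes

Yes, I is an ideal of ℤ_12


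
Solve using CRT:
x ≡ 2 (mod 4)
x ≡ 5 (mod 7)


m₁ = 4, m₂ = 7, gcd = 1, so CRT applies. M = m₁·m₂ = 28
Let M₁ = M/m₁ = 7, M₂ = M/m₂ = 4
Find y₁ ≡ M₁⁻¹ (mod m₁): 7⁻¹ ≡ 3 (mod 4)
Find y₂ ≡ M₂⁻¹ (mod m₂): 4⁻¹ ≡ 2 (mod 7)
x = a₁·M₁·y₁ + a₂·M₂·y₂ = 2·7·3 + 5·4·2 = 82
Reduce mod 28: x ≡ 26
Check: 26 mod 4 = 2 ✓, 26 mod 7 = 5 ✓

x ≡ 26 (mod 28)


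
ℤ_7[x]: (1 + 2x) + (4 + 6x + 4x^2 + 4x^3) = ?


Add coefficients mod 7:
x^0: 1 + 4 = 5 (mod 7)
x^1: 2 + 6 = 1 (mod 7)
x^2: 0 + 4 = 4 (mod 7)
x^3: 0 + 4 = 4 (mod 7)
Result: 5 + x + 4x^2 + 4x^3

f + g = 5 + x + 4x^2 + 4x^3


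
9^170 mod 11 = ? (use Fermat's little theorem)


Fermat's little theorem: if p is prime and gcd(a,p)=1, then a^(p-1) ≡ 1 (mod p)
p = 11 is prime, gcd(9,11) = 1
Reduce exponent: 170 mod 10 = 0
So 9^170 ≡ 9^0 (mod 11)
9^0 = 1

9^170 ≡ 1 (mod 11)


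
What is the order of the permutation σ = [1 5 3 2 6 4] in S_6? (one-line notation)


Cycle decomposition: (2 5 6 4)
Cycle lengths: 4
Order = lcm(4) = 4

ord(σ) = 4


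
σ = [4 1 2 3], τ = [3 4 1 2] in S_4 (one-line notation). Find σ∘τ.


σ∘τ: apply τ first, then σ
1 →τ 3 →σ 2
2 →τ 4 →σ 3
3 →τ 1 →σ 4
4 →τ 2 →σ 1

σ∘τ = [2 3 4 1]


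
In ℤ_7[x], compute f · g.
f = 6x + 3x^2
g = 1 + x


Expand and collect like terms; reduce coefficients mod 7:
x^0: 0·1 = 0 ≡ 0 (mod 7)
x^1: 0·1 + 6·1 = 6 ≡ 6 (mod 7)
x^2: 6·1 + 3·1 = 9 ≡ 2 (mod 7)
x^3: 3·1 = 3 ≡ 3 (mod 7)
Result: 6x + 2x^2 + 3x^3

f · g = 6x + 2x^2 + 3x^3


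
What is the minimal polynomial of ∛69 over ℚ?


∛69 satisfies x³ - 69 = 0, irreducible over ℚ (no rational root; 69 is not a perfect cube)

Minimal polynomial: x³ - 69


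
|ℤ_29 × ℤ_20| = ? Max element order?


|ℤ_29 × ℤ_20| = 29 × 20 = 580
Max element order = lcm(29,20) = 580
Cyclic? Yes (gcd=1)

|ℤ_29×ℤ_20| = 580, max element order = 580


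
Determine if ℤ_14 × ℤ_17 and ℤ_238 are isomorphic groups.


Comparing ℤ_14 × ℤ_17 and ℤ_238:
gcd(14,17) = 1, so ℤ_14 × ℤ_17 ≅ ℤ_238 (CRT)

Yes, ℤ_14 × ℤ_17 ≅ ℤ_238


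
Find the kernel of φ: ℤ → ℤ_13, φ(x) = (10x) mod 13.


Kernel = preimage of identity
ker(φ) = {x ∈ ℤ : 10x ≡ 0 (mod 13)}. gcd(10,13) = 1, so 10x ≡ 0 (mod 13) ⟺ x ≡ 0 (mod 13/1 = 13). Hence ker(φ) = 13ℤ

ker(φ) = 13ℤ


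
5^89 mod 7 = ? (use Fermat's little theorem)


Fermat's little theorem: if p is prime and gcd(a,p)=1, then a^(p-1) ≡ 1 (mod p)
p = 7 is prime, gcd(5,7) = 1
Reduce exponent: 89 mod 6 = 5
So 5^89 ≡ 5^5 (mod 7)
5^5 mod 7 = 3

5^89 ≡ 3 (mod 7)


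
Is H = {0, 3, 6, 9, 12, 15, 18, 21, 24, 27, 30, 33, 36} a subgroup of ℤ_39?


Subgroup test for H = {0, 3, 6, 9, 12, 15, 18, 21, 24, 27, 30, 33, 36} in (ℤ_39, +):
(1) 0 ∈ H? Yes
(2) Closure: for all a,b ∈ H, (a+b) mod 39 ∈ H? Yes
(3) Inverses: for all a ∈ H, -a mod 39 ∈ H? Yes

Yes, H is a subgroup of ℤ_39


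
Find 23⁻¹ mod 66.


Use the extended Euclidean algorithm to write 1 = 23·s + 66·t; then s mod 66 is the inverse.
Euclidean algorithm:
  23 = 0·66 + 23
  66 = 2·23 + 20
  23 = 1·20 + 3
  20 = 6·3 + 2
  3 = 1·2 + 1
  2 = 2·1 + 0
gcd(23,66) = 1
Back-substitution gives: 23·(23) + 66·(-8) = 1
So 23⁻¹ ≡ 23 ≡ 23 (mod 66)
Check: 23 × 23 = 529 ≡ 1 (mod 66) ✓

23⁻¹ ≡ 23 (mod 66)


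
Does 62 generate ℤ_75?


g generates ℤ_n iff gcd(g, n) = 1
gcd(62, 75) = 1
Since gcd = 1, 62 is a generator.

Yes, 62 generates ℤ_75


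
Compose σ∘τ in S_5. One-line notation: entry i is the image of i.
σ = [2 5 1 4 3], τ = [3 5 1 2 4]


σ∘τ: apply τ first, then σ
1 →τ 3 →σ 1
2 →τ 5 →σ 3
3 →τ 1 →σ 2
4 →τ 2 →σ 5
5 →τ 4 →σ 4

σ∘τ = [1 3 2 5 4]


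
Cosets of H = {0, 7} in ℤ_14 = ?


H = {0, 7}, |H| = 2
Number of cosets = |G|/|H| = 14/2 = 7
0 + H = {0, 7}
1 + H = {1, 8}
2 + H = {2, 9}
3 + H = {3, 10}
4 + H = {4, 11}
5 + H = {5, 12}
6 + H = {6, 13}

Cosets: 0+H={0,7}; 1+H={1,8}; 2+H={2,9}; 3+H={3,10}; 4+H={4,11}; 5+H={5,12}; 6+H={6,13}


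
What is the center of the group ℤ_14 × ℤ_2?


Z(G) = {g ∈ G | gx = xg for all x ∈ G}
Direct product of abelian groups is abelian, so Z(G) = G

Z(ℤ_14 × ℤ_2) = ℤ_14 × ℤ_2


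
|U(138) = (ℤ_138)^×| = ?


U(n) is the group of units mod n; |U(n)| = φ(n)
|U(138)| = φ(138) = 44

|U(138) = (ℤ_138)^×| = 44


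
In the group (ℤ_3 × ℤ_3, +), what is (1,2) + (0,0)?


Operation: componentwise addition mod (3, 3)
(1,2) + (0,0) = ((a₁+b₁) mod 3, (a₂+b₂) mod 3) with a = (1,2), b = (0,0)

(1,2) + (0,0) = (1,2)


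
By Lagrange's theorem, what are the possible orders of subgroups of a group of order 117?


Lagrange's theorem: |H| divides |G|
|G| = 117
Divisors of 117: 1, 3, 9, 13, 39, 117

Possible subgroup orders: {1, 3, 9, 13, 39, 117}


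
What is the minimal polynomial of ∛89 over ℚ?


∛89 satisfies x³ - 89 = 0, irreducible over ℚ (no rational root; 89 is not a perfect cube)

Minimal polynomial: x³ - 89


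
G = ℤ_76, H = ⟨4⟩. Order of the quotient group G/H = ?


|⟨4⟩| = n / gcd(4, 76) = 76 / 4 = 19
H is normal (ℤ_76 is abelian).
|G/H| = |G| / |H| = 76 / 19 = 4

|G/H| = 4


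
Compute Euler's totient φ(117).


Factor n: 117 = 3^2 × 13
φ(n) = n · ∏(1 - 1/p) over distinct primes p | n
φ(117) = 117 · (1 - 1/3) · (1 - 1/13) = 72

φ(117) = 72


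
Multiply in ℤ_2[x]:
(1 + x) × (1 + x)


Expand and collect like terms; reduce coefficients mod 2:
x^0: 1·1 = 1 ≡ 1 (mod 2)
x^1: 1·1 + 1·1 = 2 ≡ 0 (mod 2)
x^2: 1·1 = 1 ≡ 1 (mod 2)
Result: 1 + x^2

f · g = 1 + x^2


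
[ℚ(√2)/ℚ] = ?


√2 has minimal polynomial x² - 2 (irreducible over ℚ since 2 is squarefree)

[ℚ(√2)/ℚ] = 2


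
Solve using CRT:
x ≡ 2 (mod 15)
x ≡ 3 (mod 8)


m₁ = 15, m₂ = 8, gcd = 1, so CRT applies. M = m₁·m₂ = 120
Let M₁ = M/m₁ = 8, M₂ = M/m₂ = 15
Find y₁ ≡ M₁⁻¹ (mod m₁): 8⁻¹ ≡ 2 (mod 15)
Find y₂ ≡ M₂⁻¹ (mod m₂): 15⁻¹ ≡ 7 (mod 8)
x = a₁·M₁·y₁ + a₂·M₂·y₂ = 2·8·2 + 3·15·7 = 347
Reduce mod 120: x ≡ 107
Check: 107 mod 15 = 2 ✓, 107 mod 8 = 3 ✓

x ≡ 107 (mod 120)


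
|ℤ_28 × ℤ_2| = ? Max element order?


|ℤ_28 × ℤ_2| = 28 × 2 = 56
Max element order = lcm(28,2) = 28
Cyclic? No (gcd=2)

|ℤ_28×ℤ_2| = 56, max element order = 28


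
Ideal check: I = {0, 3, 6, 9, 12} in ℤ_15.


Check ideal conditions for I = {0, 3, 6, 9, 12} in ℤ_15:
(1) I is an additive subgroup? Yes
(2) For r ∈ ℤ_15 and a ∈ I: r·a ∈ I? Yes

Yes, I is an ideal of ℤ_15


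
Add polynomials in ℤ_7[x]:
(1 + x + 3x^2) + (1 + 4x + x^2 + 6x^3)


Add coefficients mod 7:
x^0: 1 + 1 = 2 (mod 7)
x^1: 1 + 4 = 5 (mod 7)
x^2: 3 + 1 = 4 (mod 7)
x^3: 0 + 6 = 6 (mod 7)
Result: 2 + 5x + 4x^2 + 6x^3

f + g = 2 + 5x + 4x^2 + 6x^3


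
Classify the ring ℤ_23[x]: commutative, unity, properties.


ℤ_23 is a field (n prime), so ℤ_23[x] is a commutative integral domain with unity
Commutative: Yes
Integral domain: Yes
Has unity: Yes

ℤ_23[x]: Commutative=Yes, Unity=Yes


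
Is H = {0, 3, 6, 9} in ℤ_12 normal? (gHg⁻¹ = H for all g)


H = {0, 3, 6, 9} in ℤ_12
ℤ_12 is abelian; every subgroup of an abelian group is normal

Yes, normal subgroup


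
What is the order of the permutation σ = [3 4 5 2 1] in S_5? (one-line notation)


Cycle decomposition: (1 3 5) (2 4)
Cycle lengths: 3, 2
Order = lcm(3, 2) = 6

ord(σ) = 6


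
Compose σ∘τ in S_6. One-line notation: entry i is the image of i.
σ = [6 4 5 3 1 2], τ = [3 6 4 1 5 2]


σ∘τ: apply τ first, then σ
1 →τ 3 →σ 5
2 →τ 6 →σ 2
3 →τ 4 →σ 3
4 →τ 1 →σ 6
5 →τ 5 →σ 1
6 →τ 2 →σ 4

σ∘τ = [5 2 3 6 1 4]


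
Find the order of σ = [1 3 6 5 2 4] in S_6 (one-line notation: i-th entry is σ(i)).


Cycle decomposition: (2 3 6 4 5)
Cycle lengths: 5
Order = lcm(5) = 5

ord(σ) = 5


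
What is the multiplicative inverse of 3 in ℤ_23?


Use the extended Euclidean algorithm to write 1 = 3·s + 23·t; then s mod 23 is the inverse.
Euclidean algorithm:
  3 = 0·23 + 3
  23 = 7·3 + 2
  3 = 1·2 + 1
  2 = 2·1 + 0
gcd(3,23) = 1
Back-substitution gives: 3·(8) + 23·(-1) = 1
So 3⁻¹ ≡ 8 ≡ 8 (mod 23)
Check: 3 × 8 = 24 ≡ 1 (mod 23) ✓

3⁻¹ ≡ 8 (mod 23)


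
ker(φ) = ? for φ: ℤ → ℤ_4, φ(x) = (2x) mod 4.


Kernel = preimage of identity
ker(φ) = {x ∈ ℤ : 2x ≡ 0 (mod 4)}. gcd(2,4) = 2, so 2x ≡ 0 (mod 4) ⟺ x ≡ 0 (mod 4/2 = 2). Hence ker(φ) = 2ℤ

ker(φ) = 2ℤ


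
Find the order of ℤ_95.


ℤ_n has n elements.

|ℤ_95| = 95


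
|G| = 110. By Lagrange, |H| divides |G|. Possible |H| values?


Lagrange's theorem: |H| divides |G|
|G| = 110
Divisors of 110: 1, 2, 5, 10, 11, 22, 55, 110

Possible subgroup orders: {1, 2, 5, 10, 11, 22, 55, 110}


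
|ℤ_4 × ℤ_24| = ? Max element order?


|ℤ_4 × ℤ_24| = 4 × 24 = 96
Max element order = lcm(4,24) = 24
Cyclic? No (gcd=4)

|ℤ_4×ℤ_24| = 96, max element order = 24


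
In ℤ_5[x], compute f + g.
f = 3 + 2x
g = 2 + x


Add coefficients mod 5:
x^0: 3 + 2 = 0 (mod 5)
x^1: 2 + 1 = 3 (mod 5)
Result: 3x

f + g = 3x


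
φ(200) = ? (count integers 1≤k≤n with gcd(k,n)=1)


Factor n: 200 = 2^3 × 5^2
φ(n) = n · ∏(1 - 1/p) over distinct primes p | n
φ(200) = 200 · (1 - 1/2) · (1 - 1/5) = 80

φ(200) = 80


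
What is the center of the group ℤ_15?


Z(G) = {g ∈ G | gx = xg for all x ∈ G}
ℤ_15 is abelian, so Z(G) = G

Z(ℤ_15) = ℤ_15


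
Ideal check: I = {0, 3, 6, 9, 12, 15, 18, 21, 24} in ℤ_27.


Check ideal conditions for I = {0, 3, 6, 9, 12, 15, 18, 21, 24} in ℤ_27:
(1) I is an additive subgroup? Yes
(2) For r ∈ ℤ_27 and a ∈ I: r·a ∈ I? Yes

Yes, I is an ideal of ℤ_27


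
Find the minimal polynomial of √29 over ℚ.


√29 satisfies x² - 29 = 0, irreducible over ℚ since 29 is squarefree

Minimal polynomial: x² - 29


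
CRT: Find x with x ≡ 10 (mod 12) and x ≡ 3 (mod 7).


m₁ = 12, m₂ = 7, gcd = 1, so CRT applies. M = m₁·m₂ = 84
Let M₁ = M/m₁ = 7, M₂ = M/m₂ = 12
Find y₁ ≡ M₁⁻¹ (mod m₁): 7⁻¹ ≡ 7 (mod 12)
Find y₂ ≡ M₂⁻¹ (mod m₂): 12⁻¹ ≡ 3 (mod 7)
x = a₁·M₁·y₁ + a₂·M₂·y₂ = 10·7·7 + 3·12·3 = 598
Reduce mod 84: x ≡ 10
Check: 10 mod 12 = 10 ✓, 10 mod 7 = 3 ✓

x ≡ 10 (mod 84)


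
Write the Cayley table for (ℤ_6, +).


Elements: {0, 1, 2, 3, 4, 5}
Operation: addition mod 6
Entry (a, b) = (a + b) mod 6

Cayley table:
  | 0 | 1 | 2 | 3 | 4 | 5
0 | 0 | 1 | 2 | 3 | 4 | 5
1 | 1 | 2 | 3 | 4 | 5 | 0
2 | 2 | 3 | 4 | 5 | 0 | 1
3 | 3 | 4 | 5 | 0 | 1 | 2
4 | 4 | 5 | 0 | 1 | 2 | 3
5 | 5 | 0 | 1 | 2 | 3 | 4


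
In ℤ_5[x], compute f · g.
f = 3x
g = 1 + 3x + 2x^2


Expand and collect like terms; reduce coefficients mod 5:
x^0: 0·1 = 0 ≡ 0 (mod 5)
x^1: 0·3 + 3·1 = 3 ≡ 3 (mod 5)
x^2: 0·2 + 3·3 = 9 ≡ 4 (mod 5)
x^3: 3·2 = 6 ≡ 1 (mod 5)
Result: 3x + 4x^2 + x^3

f · g = 3x + 4x^2 + x^3


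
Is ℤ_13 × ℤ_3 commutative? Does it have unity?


Direct product ring; commutative with unity (1,1); but (1,0)·(0,1) = (0,0) gives zero divisors, so not an integral domain
Commutative: Yes
Integral domain: No
Has unity: Yes

ℤ_13 × ℤ_3: Commutative=Yes, Unity=Yes


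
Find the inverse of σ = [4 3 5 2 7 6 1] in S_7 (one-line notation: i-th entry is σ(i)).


To find σ⁻¹, swap domain and range:
σ(1) = 4 → σ⁻¹(4) = 1
σ(2) = 3 → σ⁻¹(3) = 2
σ(3) = 5 → σ⁻¹(5) = 3
σ(4) = 2 → σ⁻¹(2) = 4
σ(5) = 7 → σ⁻¹(7) = 5
σ(6) = 6 → σ⁻¹(6) = 6
σ(7) = 1 → σ⁻¹(1) = 7

σ⁻¹ = [7 4 2 1 3 6 5]


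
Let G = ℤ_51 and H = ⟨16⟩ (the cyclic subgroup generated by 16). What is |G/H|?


|⟨16⟩| = n / gcd(16, 51) = 51 / 1 = 51
H is normal (ℤ_51 is abelian).
|G/H| = |G| / |H| = 51 / 51 = 1

|G/H| = 1


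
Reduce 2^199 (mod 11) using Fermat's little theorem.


Fermat's little theorem: if p is prime and gcd(a,p)=1, then a^(p-1) ≡ 1 (mod p)
p = 11 is prime, gcd(2,11) = 1
Reduce exponent: 199 mod 10 = 9
So 2^199 ≡ 2^9 (mod 11)
2^9 mod 11 = 6

2^199 ≡ 6 (mod 11)


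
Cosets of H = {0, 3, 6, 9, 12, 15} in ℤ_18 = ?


H = {0, 3, 6, 9, 12, 15}, |H| = 6
Number of cosets = |G|/|H| = 18/6 = 3
0 + H = {0, 3, 6, 9, 12, 15}
1 + H = {1, 4, 7, 10, 13, 16}
2 + H = {2, 5, 8, 11, 14, 17}

Cosets: 0+H={0,3,6,9,12,15}; 1+H={1,4,7,10,13,16}; 2+H={2,5,8,11,14,17}


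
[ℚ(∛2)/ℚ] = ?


∛2 has minimal polynomial x³ - 2 (irreducible over ℚ since 2 is not a perfect cube)

[ℚ(∛2)/ℚ] = 3


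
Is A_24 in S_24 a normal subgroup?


H = A_24 in S_24
A_24 has index 2 in S_24, and every subgroup of index 2 is normal

Yes, normal subgroup


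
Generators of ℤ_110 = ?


g generates ℤ_n iff gcd(g,n) = 1
Prime factors of 110: 2, 5, 11
Generators are g ∈ {1,...,109} not divisible by any of these primes.
Generators: {1, 3, 7, 9, 13, 17, 19, 21, 23, 27, 29, 31, 37, 39, 41, 43, 47, 49, 51, 53, 57, 59, 61, 63, 67, 69, 71, 73, 79, 81, 83, 87, 89, 91, 93, 97, 101, 103, 107, 109}
Number of generators = φ(110) = 40

Generators of ℤ_110 = {1, 3, 7, 9, 13, 17, 19, 21, 23, 27, 29, 31, 37, 39, 41, 43, 47, 49, 51, 53, 57, 59, 61, 63, 67, 69, 71, 73, 79, 81, 83, 87, 89, 91, 93, 97, 101, 103, 107, 109}


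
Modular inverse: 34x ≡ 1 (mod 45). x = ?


Use the extended Euclidean algorithm to write 1 = 34·s + 45·t; then s mod 45 is the inverse.
Euclidean algorithm:
  34 = 0·45 + 34
  45 = 1·34 + 11
  34 = 3·11 + 1
  11 = 11·1 + 0
gcd(34,45) = 1
Back-substitution gives: 34·(4) + 45·(-3) = 1
So 34⁻¹ ≡ 4 ≡ 4 (mod 45)
Check: 34 × 4 = 136 ≡ 1 (mod 45) ✓

34⁻¹ ≡ 4 (mod 45)


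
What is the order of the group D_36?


|D_n| = 2n (n rotations and n reflections)
|D_36| = 2×36 = 72

|D_36| = 72


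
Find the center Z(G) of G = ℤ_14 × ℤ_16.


Z(G) = {g ∈ G | gx = xg for all x ∈ G}
Direct product of abelian groups is abelian, so Z(G) = G

Z(ℤ_14 × ℤ_16) = ℤ_14 × ℤ_16


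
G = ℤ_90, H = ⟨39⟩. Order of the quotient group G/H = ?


|⟨39⟩| = n / gcd(39, 90) = 90 / 3 = 30
H is normal (ℤ_90 is abelian).
|G/H| = |G| / |H| = 90 / 30 = 3

|G/H| = 3


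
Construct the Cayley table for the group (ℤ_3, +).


Elements: {0, 1, 2}
Operation: addition mod 3
Entry (a, b) = (a + b) mod 3

Cayley table:
  | 0 | 1 | 2
0 | 0 | 1 | 2
1 | 1 | 2 | 0
2 | 2 | 0 | 1


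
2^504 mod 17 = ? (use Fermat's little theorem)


Fermat's little theorem: if p is prime and gcd(a,p)=1, then a^(p-1) ≡ 1 (mod p)
p = 17 is prime, gcd(2,17) = 1
Reduce exponent: 504 mod 16 = 8
So 2^504 ≡ 2^8 (mod 17)
2^8 mod 17 = 1

2^504 ≡ 1 (mod 17)


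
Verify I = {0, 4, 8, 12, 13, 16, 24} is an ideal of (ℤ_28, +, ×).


Check ideal conditions for I = {0, 4, 8, 12, 13, 16, 24} in ℤ_28:
(1) I is an additive subgroup? No
(2) For r ∈ ℤ_28 and a ∈ I: r·a ∈ I? No  [counterexample: r=2, a=13, r·a mod 28 = 26 ∉ I]

No, I is not an ideal of ℤ_28


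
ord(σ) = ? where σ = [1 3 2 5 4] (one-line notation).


Cycle decomposition: (2 3) (4 5)
Cycle lengths: 2, 2
Order = lcm(2, 2) = 2

ord(σ) = 2


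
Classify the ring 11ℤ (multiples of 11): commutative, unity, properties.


11ℤ is a commutative ring under +,× but has no multiplicative identity (1 ∉ 11ℤ); it has no zero divisors, but without unity it is not an integral domain
Commutative: Yes
Integral domain: No
Has unity: No

11ℤ (multiples of 11): Commutative=Yes, Unity=No


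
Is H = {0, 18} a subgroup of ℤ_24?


Subgroup test for H = {0, 18} in (ℤ_24, +):
(1) 0 ∈ H? Yes
(2) Closure: for all a,b ∈ H, (a+b) mod 24 ∈ H? No  [counterexample: 18 + 18 = 12 ∉ H]
(3) Inverses: for all a ∈ H, -a mod 24 ∈ H? No

No, H is not a subgroup of ℤ_24


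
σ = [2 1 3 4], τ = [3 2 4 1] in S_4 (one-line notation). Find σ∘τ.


σ∘τ: apply τ first, then σ
1 →τ 3 →σ 3
2 →τ 2 →σ 1
3 →τ 4 →σ 4
4 →τ 1 →σ 2

σ∘τ = [3 1 4 2]


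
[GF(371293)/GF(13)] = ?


GF(371293) = GF(13^5), so the extension degree is 5

[GF(371293)/GF(13)] = 5


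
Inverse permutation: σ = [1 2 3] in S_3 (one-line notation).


To find σ⁻¹, swap domain and range:
σ(1) = 1 → σ⁻¹(1) = 1
σ(2) = 2 → σ⁻¹(2) = 2
σ(3) = 3 → σ⁻¹(3) = 3

σ⁻¹ = [1 2 3]


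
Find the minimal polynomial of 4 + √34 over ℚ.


Let α = 4 + √34. Then α - 4 = √34, so (α - 4)² = 34, giving α² - 8α - 18 = 0. Degree 2 and α ∉ ℚ, so this is the minimal polynomial.

Minimal polynomial: x² - 8x - 18


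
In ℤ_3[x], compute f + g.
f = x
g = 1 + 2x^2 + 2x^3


Add coefficients mod 3:
x^0: 0 + 1 = 1 (mod 3)
x^1: 1 + 0 = 1 (mod 3)
x^2: 0 + 2 = 2 (mod 3)
x^3: 0 + 2 = 2 (mod 3)
Result: 1 + x + 2x^2 + 2x^3

f + g = 1 + x + 2x^2 + 2x^3


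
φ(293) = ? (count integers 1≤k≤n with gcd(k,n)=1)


Factor n: 293 = 293
φ(n) = n · ∏(1 - 1/p) over distinct primes p | n
φ(293) = 293 · (1 - 1/293) = 292

φ(293) = 292


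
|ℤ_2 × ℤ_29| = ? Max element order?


|ℤ_2 × ℤ_29| = 2 × 29 = 58
Max element order = lcm(2,29) = 58
Cyclic? Yes (gcd=1)

|ℤ_2×ℤ_29| = 58, max element order = 58


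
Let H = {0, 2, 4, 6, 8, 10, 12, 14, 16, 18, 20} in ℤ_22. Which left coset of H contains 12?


12 + H = {12 + h (mod 22) : h ∈ H}
12+0=12, 12+2=14, 12+4=16, 12+6=18, 12+8=20, 12+10=0, 12+12=2, 12+14=4, 12+16=6, 12+18=8, 12+20=10
12 + H = {0, 2, 4, 6, 8, 10, 12, 14, 16, 18, 20} = 0 + H

12 + H = {0, 2, 4, 6, 8, 10, 12, 14, 16, 18, 20}


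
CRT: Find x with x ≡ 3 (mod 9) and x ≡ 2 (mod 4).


m₁ = 9, m₂ = 4, gcd = 1, so CRT applies. M = m₁·m₂ = 36
Let M₁ = M/m₁ = 4, M₂ = M/m₂ = 9
Find y₁ ≡ M₁⁻¹ (mod m₁): 4⁻¹ ≡ 7 (mod 9)
Find y₂ ≡ M₂⁻¹ (mod m₂): 9⁻¹ ≡ 1 (mod 4)
x = a₁·M₁·y₁ + a₂·M₂·y₂ = 3·4·7 + 2·9·1 = 102
Reduce mod 36: x ≡ 30
Check: 30 mod 9 = 3 ✓, 30 mod 4 = 2 ✓

x ≡ 30 (mod 36)


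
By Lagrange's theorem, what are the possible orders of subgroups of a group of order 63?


Lagrange's theorem: |H| divides |G|
|G| = 63
Divisors of 63: 1, 3, 7, 9, 21, 63

Possible subgroup orders: {1, 3, 7, 9, 21, 63}


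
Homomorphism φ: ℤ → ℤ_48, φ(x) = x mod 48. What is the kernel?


Kernel = preimage of identity
ker(φ) = {x ∈ ℤ : x ≡ 0 (mod 48)} = 48ℤ = {0, ±48, ±96, ...}

ker(φ) = 48ℤ


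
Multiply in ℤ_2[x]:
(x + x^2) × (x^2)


Expand and collect like terms; reduce coefficients mod 2:
x^0: 0·0 = 0 ≡ 0 (mod 2)
x^1: 0·0 + 1·0 = 0 ≡ 0 (mod 2)
x^2: 0·1 + 1·0 + 1·0 = 0 ≡ 0 (mod 2)
x^3: 1·1 + 1·0 = 1 ≡ 1 (mod 2)
x^4: 1·1 = 1 ≡ 1 (mod 2)
Result: x^3 + x^4

f · g = x^3 + x^4


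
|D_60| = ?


|D_n| = 2n (n rotations and n reflections)
|D_60| = 2×60 = 120

|D_60| = 120


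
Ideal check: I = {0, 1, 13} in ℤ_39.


Check ideal conditions for I = {0, 1, 13} in ℤ_39:
(1) I is an additive subgroup? No
(2) For r ∈ ℤ_39 and a ∈ I: r·a ∈ I? No  [counterexample: r=2, a=1, r·a mod 39 = 2 ∉ I]

No, I is not an ideal of ℤ_39


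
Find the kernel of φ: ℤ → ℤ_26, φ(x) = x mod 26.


Kernel = preimage of identity
ker(φ) = {x ∈ ℤ : x ≡ 0 (mod 26)} = 26ℤ = {0, ±26, ±52, ...}

ker(φ) = 26ℤ


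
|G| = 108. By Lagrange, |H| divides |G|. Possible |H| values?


Lagrange's theorem: |H| divides |G|
|G| = 108
Divisors of 108: 1, 2, 3, 4, 6, 9, 12, 18, 27, 36, 54, 108

Possible subgroup orders: {1, 2, 3, 4, 6, 9, 12, 18, 27, 36, 54, 108}


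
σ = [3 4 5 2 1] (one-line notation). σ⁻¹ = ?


To find σ⁻¹, swap domain and range:
σ(1) = 3 → σ⁻¹(3) = 1
σ(2) = 4 → σ⁻¹(4) = 2
σ(3) = 5 → σ⁻¹(5) = 3
σ(4) = 2 → σ⁻¹(2) = 4
σ(5) = 1 → σ⁻¹(1) = 5

σ⁻¹ = [5 4 1 2 3]


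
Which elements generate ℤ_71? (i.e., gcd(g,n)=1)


g generates ℤ_n iff gcd(g,n) = 1
Prime factors of 71: 71
Generators are g ∈ {1,...,70} not divisible by any of these primes.
Generators: {1, 2, 3, 4, 5, 6, 7, 8, 9, 10, 11, 12, 13, 14, 15, 16, 17, 18, 19, 20, 21, 22, 23, 24, 25, 26, 27, 28, 29, 30, 31, 32, 33, 34, 35, 36, 37, 38, 39, 40, 41, 42, 43, 44, 45, 46, 47, 48, 49, 50, 51, 52, 53, 54, 55, 56, 57, 58, 59, 60, 61, 62, 63, 64, 65, 66, 67, 68, 69, 70}
Number of generators = φ(71) = 70

Generators of ℤ_71 = {1, 2, 3, 4, 5, 6, 7, 8, 9, 10, 11, 12, 13, 14, 15, 16, 17, 18, 19, 20, 21, 22, 23, 24, 25, 26, 27, 28, 29, 30, 31, 32, 33, 34, 35, 36, 37, 38, 39, 40, 41, 42, 43, 44, 45, 46, 47, 48, 49, 50, 51, 52, 53, 54, 55, 56, 57, 58, 59, 60, 61, 62, 63, 64, 65, 66, 67, 68, 69, 70}


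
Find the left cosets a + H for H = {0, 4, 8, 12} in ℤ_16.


H = {0, 4, 8, 12}, |H| = 4
Number of cosets = |G|/|H| = 16/4 = 4
0 + H = {0, 4, 8, 12}
1 + H = {1, 5, 9, 13}
2 + H = {2, 6, 10, 14}
3 + H = {3, 7, 11, 15}

Cosets: 0+H={0,4,8,12}; 1+H={1,5,9,13}; 2+H={2,6,10,14}; 3+H={3,7,11,15}


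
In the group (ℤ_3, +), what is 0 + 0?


Operation: addition mod 3
0 + 0 = (a + b) mod 3 with a = 0, b = 0

0 + 0 = 0


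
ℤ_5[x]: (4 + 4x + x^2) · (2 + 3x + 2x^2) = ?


Expand and collect like terms; reduce coefficients mod 5:
x^0: 4·2 = 8 ≡ 3 (mod 5)
x^1: 4·3 + 4·2 = 20 ≡ 0 (mod 5)
x^2: 4·2 + 4·3 + 1·2 = 22 ≡ 2 (mod 5)
x^3: 4·2 + 1·3 = 11 ≡ 1 (mod 5)
x^4: 1·2 = 2 ≡ 2 (mod 5)
Result: 3 + 2x^2 + x^3 + 2x^4

f · g = 3 + 2x^2 + x^3 + 2x^4


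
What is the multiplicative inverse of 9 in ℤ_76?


Use the extended Euclidean algorithm to write 1 = 9·s + 76·t; then s mod 76 is the inverse.
Euclidean algorithm:
  9 = 0·76 + 9
  76 = 8·9 + 4
  9 = 2·4 + 1
  4 = 4·1 + 0
gcd(9,76) = 1
Back-substitution gives: 9·(17) + 76·(-2) = 1
So 9⁻¹ ≡ 17 ≡ 17 (mod 76)
Check: 9 × 17 = 153 ≡ 1 (mod 76) ✓

9⁻¹ ≡ 17 (mod 76)


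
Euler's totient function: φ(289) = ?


Factor n: 289 = 17^2
φ(n) = n · ∏(1 - 1/p) over distinct primes p | n
φ(289) = 289 · (1 - 1/17) = 272

φ(289) = 272


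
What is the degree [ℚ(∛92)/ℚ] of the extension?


∛92 has minimal polynomial x³ - 92 (irreducible over ℚ since 92 is not a perfect cube)

[ℚ(∛92)/ℚ] = 3


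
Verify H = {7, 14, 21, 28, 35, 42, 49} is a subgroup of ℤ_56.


Subgroup test for H = {7, 14, 21, 28, 35, 42, 49} in (ℤ_56, +):
(1) 0 ∈ H? No
(2) Closure: for all a,b ∈ H, (a+b) mod 56 ∈ H? No  [counterexample: 7 + 49 = 0 ∉ H]
(3) Inverses: for all a ∈ H, -a mod 56 ∈ H? Yes

No, H is not a subgroup of ℤ_56


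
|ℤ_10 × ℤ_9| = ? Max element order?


|ℤ_10 × ℤ_9| = 10 × 9 = 90
Max element order = lcm(10,9) = 90
Cyclic? Yes (gcd=1)

|ℤ_10×ℤ_9| = 90, max element order = 90


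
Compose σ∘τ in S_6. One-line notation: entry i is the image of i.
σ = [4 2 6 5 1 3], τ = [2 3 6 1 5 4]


σ∘τ: apply τ first, then σ
1 →τ 2 →σ 2
2 →τ 3 →σ 6
3 →τ 6 →σ 3
4 →τ 1 →σ 4
5 →τ 5 →σ 1
6 →τ 4 →σ 5

σ∘τ = [2 6 3 4 1 5]
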